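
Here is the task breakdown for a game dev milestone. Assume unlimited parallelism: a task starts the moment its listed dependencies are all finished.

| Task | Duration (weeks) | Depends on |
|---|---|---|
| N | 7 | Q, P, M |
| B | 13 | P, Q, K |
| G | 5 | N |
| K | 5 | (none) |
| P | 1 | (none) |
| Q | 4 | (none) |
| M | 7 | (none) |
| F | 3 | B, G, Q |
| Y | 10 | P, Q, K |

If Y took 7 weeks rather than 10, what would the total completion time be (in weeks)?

22

Critical path before the change: M→N→G→F = 7+7+5+3 = 22 giving 22 weeks.
Y has 7 weeks of float (longest path through it is 15).
The critical path is still M→N→G→F; finish is now 22 weeks.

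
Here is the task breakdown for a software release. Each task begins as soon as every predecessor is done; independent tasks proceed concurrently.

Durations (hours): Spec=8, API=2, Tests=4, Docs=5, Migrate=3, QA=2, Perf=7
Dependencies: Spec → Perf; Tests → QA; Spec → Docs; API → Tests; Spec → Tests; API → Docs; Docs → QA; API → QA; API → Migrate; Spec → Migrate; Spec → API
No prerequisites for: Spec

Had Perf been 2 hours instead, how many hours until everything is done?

The binding path is Spec→API→Docs→QA = 8+2+5+2 = 17; finish at 17 hours.
The longest path through Perf is only 15 hours, so Perf has float 2.
No other chain overtakes it, so the finish is 17 hours.

17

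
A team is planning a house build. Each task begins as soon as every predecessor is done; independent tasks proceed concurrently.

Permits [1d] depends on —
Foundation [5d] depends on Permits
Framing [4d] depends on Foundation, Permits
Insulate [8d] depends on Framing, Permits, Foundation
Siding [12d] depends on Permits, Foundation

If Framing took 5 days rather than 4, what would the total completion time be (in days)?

19

Actual critical path: Permits→Foundation→Framing→Insulate = 1+5+4+8 = 18 ⇒ 18 days.
Framing is on the critical path; changing it to 5 makes that path 19 days.
The critical path is still Permits→Foundation→Framing→Insulate; finish is now 19 days.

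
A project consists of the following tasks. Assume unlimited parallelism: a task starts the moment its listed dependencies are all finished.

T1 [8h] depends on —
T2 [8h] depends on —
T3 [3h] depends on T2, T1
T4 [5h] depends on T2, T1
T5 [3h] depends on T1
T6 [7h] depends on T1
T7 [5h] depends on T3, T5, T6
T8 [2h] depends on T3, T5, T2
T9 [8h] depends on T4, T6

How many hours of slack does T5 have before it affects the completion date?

T1→T6→T9 = 8+7+8 = 23 sets the makespan at 23 hours.
Longest path through T5: 16 hours (earliest finish 11, latest finish 18).
Slack of T5 = 15 − 8 = 7 hours.

7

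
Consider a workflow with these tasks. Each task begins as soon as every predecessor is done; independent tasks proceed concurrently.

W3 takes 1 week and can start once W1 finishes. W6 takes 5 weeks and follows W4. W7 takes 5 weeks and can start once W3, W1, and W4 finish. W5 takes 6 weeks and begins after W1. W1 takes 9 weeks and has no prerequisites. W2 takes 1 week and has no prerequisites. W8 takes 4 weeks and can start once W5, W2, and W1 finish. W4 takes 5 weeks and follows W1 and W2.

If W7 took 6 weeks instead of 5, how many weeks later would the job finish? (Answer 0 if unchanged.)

1

Baseline: W1→W4→W7 = 9+5+5 = 19 → 19 weeks.
W7 lies on that path, so at 6 weeks the path becomes 20 weeks.
No other chain overtakes it, so the finish is 20 weeks.
Change in finish: 20 − 19 = +1 weeks.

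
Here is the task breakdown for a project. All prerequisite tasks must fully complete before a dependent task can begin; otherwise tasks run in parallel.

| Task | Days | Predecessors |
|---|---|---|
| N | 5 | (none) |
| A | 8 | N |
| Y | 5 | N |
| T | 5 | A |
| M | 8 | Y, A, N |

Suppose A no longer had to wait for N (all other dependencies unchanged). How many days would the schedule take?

18

Original critical path: N→A→M = 5+8+8 = 21 ⇒ 21 days.
Without N→A, A's earliest start moves from 5 to 0.
The longest chain is now N→Y→M = 5+5+8 = 18, so the schedule takes 18 days.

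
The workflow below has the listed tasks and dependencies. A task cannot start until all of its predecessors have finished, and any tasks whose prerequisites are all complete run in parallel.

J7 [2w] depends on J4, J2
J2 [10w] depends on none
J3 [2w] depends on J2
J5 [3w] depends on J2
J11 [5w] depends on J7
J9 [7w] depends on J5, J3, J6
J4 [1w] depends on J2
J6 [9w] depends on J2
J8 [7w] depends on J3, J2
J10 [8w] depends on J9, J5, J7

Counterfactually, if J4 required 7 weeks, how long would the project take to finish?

The binding path is J2→J6→J9→J10 = 10+9+7+8 = 34; finish at 34 weeks.
J4 has 13 weeks of float (longest path through it is 21).
The critical path is still J2→J6→J9→J10; finish is now 34 weeks.

34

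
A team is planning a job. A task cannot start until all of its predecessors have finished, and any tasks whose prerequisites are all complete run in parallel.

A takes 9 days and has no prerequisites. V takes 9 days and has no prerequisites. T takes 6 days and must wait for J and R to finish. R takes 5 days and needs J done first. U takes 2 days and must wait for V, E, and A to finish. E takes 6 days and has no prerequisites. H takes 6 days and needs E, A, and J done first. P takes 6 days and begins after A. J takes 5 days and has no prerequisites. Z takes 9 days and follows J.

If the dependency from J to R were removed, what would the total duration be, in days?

Before: longest chain J→R→T = 5+5+6 = 16, finish 16.
Without J→R, R's earliest start moves from 5 to 0.
New critical path: A→P = 9+6 = 15 ⇒ 15 days.

15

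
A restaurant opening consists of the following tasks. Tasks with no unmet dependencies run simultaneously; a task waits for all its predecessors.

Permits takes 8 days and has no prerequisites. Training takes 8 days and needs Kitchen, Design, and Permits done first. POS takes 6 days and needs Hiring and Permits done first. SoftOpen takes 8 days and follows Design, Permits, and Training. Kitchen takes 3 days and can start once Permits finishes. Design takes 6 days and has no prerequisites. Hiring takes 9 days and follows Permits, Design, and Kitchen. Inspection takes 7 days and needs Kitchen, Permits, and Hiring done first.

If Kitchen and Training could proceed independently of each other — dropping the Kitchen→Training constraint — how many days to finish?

Before: longest chain Permits→Kitchen→Hiring→Inspection = 8+3+9+7 = 27, finish 27.
Without Kitchen→Training, Training's earliest start moves from 11 to 8.
After: Permits→Kitchen→Hiring→Inspection = 8+3+9+7 = 27 → 27 days.

27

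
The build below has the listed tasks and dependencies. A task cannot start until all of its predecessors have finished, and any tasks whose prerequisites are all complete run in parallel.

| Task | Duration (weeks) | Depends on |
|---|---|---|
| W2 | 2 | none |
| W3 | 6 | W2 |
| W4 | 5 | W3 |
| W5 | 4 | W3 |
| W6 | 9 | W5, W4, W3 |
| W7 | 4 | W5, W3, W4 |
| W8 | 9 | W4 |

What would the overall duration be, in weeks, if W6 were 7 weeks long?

As given, the longest chain is W2→W3→W4→W6 = 2+6+5+9 = 22, so the finish is 22 weeks.
Since W6 is critical, the -2 change carries straight to that chain (now 20 weeks).
The binding chain switches to W2→W3→W4→W8 = 2+6+5+9 = 22; finish 22 weeks.

22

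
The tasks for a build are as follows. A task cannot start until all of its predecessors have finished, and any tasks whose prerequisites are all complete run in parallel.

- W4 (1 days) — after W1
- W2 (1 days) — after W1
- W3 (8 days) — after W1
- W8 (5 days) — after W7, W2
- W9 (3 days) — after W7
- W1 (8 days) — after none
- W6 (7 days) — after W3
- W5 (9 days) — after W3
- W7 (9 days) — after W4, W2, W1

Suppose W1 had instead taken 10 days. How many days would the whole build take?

Critical path before the change: W1→W3→W5 = 8+8+9 = 25 giving 25 days.
Since W1 is critical, the +2 change carries straight to that chain (now 27 days).
That remains the longest chain; total 27 days.

27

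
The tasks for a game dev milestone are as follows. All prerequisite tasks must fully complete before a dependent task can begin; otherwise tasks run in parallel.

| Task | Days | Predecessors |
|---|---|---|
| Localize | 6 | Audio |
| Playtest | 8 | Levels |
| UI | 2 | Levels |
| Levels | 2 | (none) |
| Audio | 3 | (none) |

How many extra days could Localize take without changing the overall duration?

Levels→Playtest = 2+8 = 10 sets the makespan at 10 days.
The longest chain containing Localize totals 9 days.
Float = 10 − 9 = 1.

1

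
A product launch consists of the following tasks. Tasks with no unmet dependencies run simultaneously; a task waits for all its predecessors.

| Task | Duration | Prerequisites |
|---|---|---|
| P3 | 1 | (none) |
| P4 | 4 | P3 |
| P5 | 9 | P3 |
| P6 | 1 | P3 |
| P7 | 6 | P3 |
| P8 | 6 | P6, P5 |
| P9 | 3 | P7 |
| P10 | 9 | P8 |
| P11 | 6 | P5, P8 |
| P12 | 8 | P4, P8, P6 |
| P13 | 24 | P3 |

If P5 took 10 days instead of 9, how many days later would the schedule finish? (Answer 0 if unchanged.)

1

Baseline: P3→P5→P8→P10 = 1+9+6+9 = 25 → 25 days.
P5 is on the critical path; changing it to 10 makes that path 26 days.
No other chain overtakes it, so the finish is 26 days.
Change in finish: 26 − 25 = +1 days.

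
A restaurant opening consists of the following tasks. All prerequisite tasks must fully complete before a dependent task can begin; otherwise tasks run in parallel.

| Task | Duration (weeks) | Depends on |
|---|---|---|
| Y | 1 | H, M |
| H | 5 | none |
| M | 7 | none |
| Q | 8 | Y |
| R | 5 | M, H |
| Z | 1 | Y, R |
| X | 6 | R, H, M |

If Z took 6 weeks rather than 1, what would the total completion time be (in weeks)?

18

The binding path is M→R→X = 7+5+6 = 18; finish at 18 weeks.
Z has 5 weeks of float (longest path through it is 13).
New critical path: M→R→Z = 7+5+6 = 18 ⇒ 18 weeks.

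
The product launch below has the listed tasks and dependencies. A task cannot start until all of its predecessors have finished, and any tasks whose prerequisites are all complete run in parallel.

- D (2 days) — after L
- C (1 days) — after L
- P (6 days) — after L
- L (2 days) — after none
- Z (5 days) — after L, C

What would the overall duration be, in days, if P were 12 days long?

As given, the longest chain is L→P = 2+6 = 8, so the finish is 8 days.
P lies on that path, so at 12 days the path becomes 14 days.
No other chain overtakes it, so the finish is 14 days.

14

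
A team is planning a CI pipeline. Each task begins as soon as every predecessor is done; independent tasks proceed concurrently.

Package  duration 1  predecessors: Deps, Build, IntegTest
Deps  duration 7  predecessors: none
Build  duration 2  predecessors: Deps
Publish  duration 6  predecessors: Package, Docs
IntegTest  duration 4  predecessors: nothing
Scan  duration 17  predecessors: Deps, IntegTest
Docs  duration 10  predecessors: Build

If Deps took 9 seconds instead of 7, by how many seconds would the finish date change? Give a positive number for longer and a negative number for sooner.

As given, the longest chain is Deps→Build→Docs→Publish = 7+2+10+6 = 25, so the finish is 25 seconds.
Deps is on the critical path; changing it to 9 makes that path 27 seconds.
That remains the longest chain; total 27 seconds.
Change in finish: 27 − 25 = +2 seconds.

2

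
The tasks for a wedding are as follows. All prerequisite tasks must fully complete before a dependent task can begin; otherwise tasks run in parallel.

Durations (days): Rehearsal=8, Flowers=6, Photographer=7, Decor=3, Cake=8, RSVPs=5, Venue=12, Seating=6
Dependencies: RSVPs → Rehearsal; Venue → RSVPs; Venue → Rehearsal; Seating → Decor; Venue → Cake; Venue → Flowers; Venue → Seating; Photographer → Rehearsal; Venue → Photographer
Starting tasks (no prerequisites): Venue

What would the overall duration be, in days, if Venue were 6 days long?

Critical path before the change: Venue→Photographer→Rehearsal = 12+7+8 = 27 giving 27 days.
Venue is on the critical path; changing it to 6 makes that path 21 days.
That remains the longest chain; total 21 days.

21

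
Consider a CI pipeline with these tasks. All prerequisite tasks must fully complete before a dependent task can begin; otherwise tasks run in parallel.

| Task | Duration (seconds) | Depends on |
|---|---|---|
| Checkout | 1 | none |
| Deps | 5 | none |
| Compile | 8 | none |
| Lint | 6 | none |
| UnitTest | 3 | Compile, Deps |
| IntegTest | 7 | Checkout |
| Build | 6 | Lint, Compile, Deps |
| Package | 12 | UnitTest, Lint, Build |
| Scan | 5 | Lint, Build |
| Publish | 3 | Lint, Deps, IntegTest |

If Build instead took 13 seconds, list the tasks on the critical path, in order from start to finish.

Baseline: Compile→Build→Package = 8+6+12 = 26 → 26 seconds.
Build is on the critical path; changing it to 13 makes that path 33 seconds.
The critical path is still Compile→Build→Package; finish is now 33 seconds.

Compile, Build, Package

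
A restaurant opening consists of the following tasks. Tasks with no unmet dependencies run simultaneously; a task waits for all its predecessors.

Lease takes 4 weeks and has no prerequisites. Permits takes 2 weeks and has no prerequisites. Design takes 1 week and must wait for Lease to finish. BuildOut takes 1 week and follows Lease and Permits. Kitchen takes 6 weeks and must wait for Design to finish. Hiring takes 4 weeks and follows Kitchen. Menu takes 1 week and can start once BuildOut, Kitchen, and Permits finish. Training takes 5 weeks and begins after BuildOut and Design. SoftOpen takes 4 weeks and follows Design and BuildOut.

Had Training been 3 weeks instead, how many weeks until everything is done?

15

Critical path before the change: Lease→Design→Kitchen→Hiring = 4+1+6+4 = 15 giving 15 weeks.
Training is off the critical path — its longest chain is 10 weeks, giving 5 of slack.
The critical path is still Lease→Design→Kitchen→Hiring; finish is now 15 weeks.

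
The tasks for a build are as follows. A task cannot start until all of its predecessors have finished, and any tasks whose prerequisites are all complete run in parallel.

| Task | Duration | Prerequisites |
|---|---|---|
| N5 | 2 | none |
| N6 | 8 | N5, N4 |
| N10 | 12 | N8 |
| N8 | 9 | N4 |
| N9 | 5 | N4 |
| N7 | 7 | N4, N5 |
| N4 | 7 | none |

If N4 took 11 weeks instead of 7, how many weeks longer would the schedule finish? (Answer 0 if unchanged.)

4

Baseline: N4→N8→N10 = 7+9+12 = 28 → 28 weeks.
N4 lies on that path, so at 11 weeks the path becomes 32 weeks.
No other chain overtakes it, so the finish is 32 weeks.
Change in finish: 32 − 28 = +4 weeks.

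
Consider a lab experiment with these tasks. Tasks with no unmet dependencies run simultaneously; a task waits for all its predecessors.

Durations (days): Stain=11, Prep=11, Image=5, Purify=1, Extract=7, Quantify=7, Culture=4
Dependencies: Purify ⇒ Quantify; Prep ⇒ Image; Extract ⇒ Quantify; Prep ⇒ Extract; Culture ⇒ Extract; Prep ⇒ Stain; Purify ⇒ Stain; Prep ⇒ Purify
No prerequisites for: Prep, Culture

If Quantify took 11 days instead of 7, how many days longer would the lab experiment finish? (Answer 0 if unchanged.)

4

Critical path before the change: Prep→Extract→Quantify = 11+7+7 = 25 giving 25 days.
Since Quantify is critical, the +4 change carries straight to that chain (now 29 days).
That remains the longest chain; total 29 days.
Change in finish: 29 − 25 = +4 days.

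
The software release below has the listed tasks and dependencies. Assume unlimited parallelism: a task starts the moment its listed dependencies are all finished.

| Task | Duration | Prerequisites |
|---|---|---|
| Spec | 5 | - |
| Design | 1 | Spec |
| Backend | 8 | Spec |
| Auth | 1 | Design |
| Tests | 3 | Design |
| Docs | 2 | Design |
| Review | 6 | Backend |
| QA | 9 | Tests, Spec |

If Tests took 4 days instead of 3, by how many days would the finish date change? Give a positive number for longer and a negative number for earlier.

Actual critical path: Spec→Backend→Review = 5+8+6 = 19 ⇒ 19 days.
Tests is off the critical path — its longest chain is 18 days, giving 1 of slack.
New critical path: Spec→Design→Tests→QA = 5+1+4+9 = 19 ⇒ 19 days.
Change in finish: 19 − 19 = +0 days.

0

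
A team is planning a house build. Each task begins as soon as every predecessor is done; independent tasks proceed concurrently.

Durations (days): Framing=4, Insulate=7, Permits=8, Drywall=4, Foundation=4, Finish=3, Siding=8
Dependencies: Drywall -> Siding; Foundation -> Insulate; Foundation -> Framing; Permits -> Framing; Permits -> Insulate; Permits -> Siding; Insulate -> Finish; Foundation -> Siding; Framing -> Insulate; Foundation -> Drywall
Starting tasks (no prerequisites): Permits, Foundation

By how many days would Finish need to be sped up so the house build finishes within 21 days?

1

Current finish: 22 days; target: 21.
Finish is on every critical path, so each day cut from Finish cuts the finish by one (this holds down to a finish of 20).
Need 22 − 21 = 1 day off Finish → Finish becomes 2 days, finish becomes 21.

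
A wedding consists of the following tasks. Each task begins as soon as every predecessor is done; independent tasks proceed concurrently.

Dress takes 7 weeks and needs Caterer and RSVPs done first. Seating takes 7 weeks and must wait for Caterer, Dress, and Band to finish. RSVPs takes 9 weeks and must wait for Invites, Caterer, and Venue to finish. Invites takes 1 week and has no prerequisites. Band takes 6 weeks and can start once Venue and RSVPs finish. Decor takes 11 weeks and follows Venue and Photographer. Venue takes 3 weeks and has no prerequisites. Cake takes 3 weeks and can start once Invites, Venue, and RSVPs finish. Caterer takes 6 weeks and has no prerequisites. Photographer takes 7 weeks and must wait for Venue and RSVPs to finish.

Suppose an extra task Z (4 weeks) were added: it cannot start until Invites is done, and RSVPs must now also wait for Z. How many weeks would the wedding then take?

33

Originally the wedding takes 33 weeks.
With Z inserted, RSVPs now waits for max(Invites, Caterer, Venue, Z).
New critical path: Caterer→RSVPs→Photographer→Decor = 6+9+7+11 = 33 ⇒ 33 weeks.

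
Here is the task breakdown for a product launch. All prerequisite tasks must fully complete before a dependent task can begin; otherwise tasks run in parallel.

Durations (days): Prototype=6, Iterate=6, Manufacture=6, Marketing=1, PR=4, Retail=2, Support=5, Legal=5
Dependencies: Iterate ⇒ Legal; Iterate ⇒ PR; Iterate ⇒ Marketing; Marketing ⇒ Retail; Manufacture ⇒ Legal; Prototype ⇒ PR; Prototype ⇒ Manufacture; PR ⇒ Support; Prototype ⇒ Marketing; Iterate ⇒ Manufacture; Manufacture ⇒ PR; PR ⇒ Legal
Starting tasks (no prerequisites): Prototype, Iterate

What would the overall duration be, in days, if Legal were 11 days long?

As given, the longest chain is Prototype→Manufacture→PR→Legal = 6+6+4+5 = 21, so the finish is 21 days.
Legal lies on that path, so at 11 days the path becomes 27 days.
That remains the longest chain; total 27 days.

27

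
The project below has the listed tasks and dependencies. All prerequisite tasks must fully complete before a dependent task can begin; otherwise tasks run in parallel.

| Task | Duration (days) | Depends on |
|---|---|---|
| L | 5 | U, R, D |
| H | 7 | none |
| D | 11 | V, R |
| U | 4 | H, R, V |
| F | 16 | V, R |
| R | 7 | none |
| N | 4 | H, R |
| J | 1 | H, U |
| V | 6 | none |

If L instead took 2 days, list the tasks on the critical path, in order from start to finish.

Baseline: R→D→L = 7+11+5 = 23 → 23 days.
Since L is critical, the -3 change carries straight to that chain (now 20 days).
The binding chain switches to R→F = 7+16 = 23; finish 23 days.

R, F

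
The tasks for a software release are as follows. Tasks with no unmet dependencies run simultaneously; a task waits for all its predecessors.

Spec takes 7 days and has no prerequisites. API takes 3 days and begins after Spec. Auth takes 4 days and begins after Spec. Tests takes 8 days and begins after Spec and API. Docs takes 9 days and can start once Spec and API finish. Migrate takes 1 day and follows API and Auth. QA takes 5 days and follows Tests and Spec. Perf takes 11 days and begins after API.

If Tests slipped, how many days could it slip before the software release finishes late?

0

The longest chain is Spec→API→Tests→QA = 7+3+8+5 = 23; overall finish 23 days.
Longest path through Tests: 23 days (earliest finish 18, latest finish 18).
So Tests can slip 18 − 18 = 0 days.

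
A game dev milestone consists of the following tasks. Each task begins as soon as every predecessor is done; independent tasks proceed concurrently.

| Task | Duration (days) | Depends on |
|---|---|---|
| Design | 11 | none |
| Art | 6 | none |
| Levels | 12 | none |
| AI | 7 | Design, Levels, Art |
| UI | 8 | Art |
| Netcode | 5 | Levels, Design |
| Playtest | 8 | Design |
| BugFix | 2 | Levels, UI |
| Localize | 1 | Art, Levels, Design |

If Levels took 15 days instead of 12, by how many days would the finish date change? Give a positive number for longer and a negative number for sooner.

Baseline: Levels→AI = 12+7 = 19 → 19 days.
Levels is on the critical path; changing it to 15 makes that path 22 days.
That remains the longest chain; total 22 days.
Change in finish: 22 − 19 = +3 days.

3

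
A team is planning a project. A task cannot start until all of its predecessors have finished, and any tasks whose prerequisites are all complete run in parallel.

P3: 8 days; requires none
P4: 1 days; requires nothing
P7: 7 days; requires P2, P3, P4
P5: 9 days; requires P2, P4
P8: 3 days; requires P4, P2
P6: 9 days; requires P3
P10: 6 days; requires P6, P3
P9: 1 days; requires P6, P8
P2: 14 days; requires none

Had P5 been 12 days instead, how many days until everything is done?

Baseline: P2→P5 = 14+9 = 23 → 23 days.
Since P5 is critical, the +3 change carries straight to that chain (now 26 days).
No other chain overtakes it, so the finish is 26 days.

26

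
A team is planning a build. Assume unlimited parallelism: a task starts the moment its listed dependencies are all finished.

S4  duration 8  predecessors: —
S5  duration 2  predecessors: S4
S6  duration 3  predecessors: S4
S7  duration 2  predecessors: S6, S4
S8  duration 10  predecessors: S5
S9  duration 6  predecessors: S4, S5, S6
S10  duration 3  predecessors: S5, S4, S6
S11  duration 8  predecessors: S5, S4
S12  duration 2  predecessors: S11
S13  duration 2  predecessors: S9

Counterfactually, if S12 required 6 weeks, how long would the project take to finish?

As given, the longest chain is S4→S5→S11→S12 = 8+2+8+2 = 20, so the finish is 20 weeks.
Since S12 is critical, the +4 change carries straight to that chain (now 24 weeks).
No other chain overtakes it, so the finish is 24 weeks.

24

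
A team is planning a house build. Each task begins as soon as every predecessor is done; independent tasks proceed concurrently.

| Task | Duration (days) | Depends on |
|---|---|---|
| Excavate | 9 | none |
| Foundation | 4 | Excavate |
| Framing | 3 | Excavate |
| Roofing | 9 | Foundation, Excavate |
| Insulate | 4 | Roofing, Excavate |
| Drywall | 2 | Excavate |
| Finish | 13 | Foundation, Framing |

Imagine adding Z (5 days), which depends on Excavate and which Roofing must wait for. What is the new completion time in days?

Originally the house build takes 26 days.
With Z inserted, Roofing now waits for max(Foundation, Excavate, Z).
New critical path: Excavate→Z→Roofing→Insulate = 9+5+9+4 = 27 ⇒ 27 days.

27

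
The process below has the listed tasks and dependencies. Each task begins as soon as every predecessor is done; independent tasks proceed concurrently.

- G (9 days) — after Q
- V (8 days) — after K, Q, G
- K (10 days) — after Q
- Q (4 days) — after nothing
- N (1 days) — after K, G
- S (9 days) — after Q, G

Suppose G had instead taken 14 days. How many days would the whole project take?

27

Actual critical path: Q→G→S = 4+9+9 = 22 ⇒ 22 days.
Since G is critical, the +5 change carries straight to that chain (now 27 days).
No other chain overtakes it, so the finish is 27 days.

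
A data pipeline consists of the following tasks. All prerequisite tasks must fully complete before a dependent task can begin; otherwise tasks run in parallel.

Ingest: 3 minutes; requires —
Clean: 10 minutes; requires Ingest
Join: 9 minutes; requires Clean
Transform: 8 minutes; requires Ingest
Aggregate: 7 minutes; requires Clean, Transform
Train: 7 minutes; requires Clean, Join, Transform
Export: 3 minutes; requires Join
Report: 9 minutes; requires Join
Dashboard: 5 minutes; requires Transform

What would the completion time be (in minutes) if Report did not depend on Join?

29

With the dependency in place, Ingest→Clean→Join→Report = 3+10+9+9 = 31 sets the finish at 31 minutes.
Without Join→Report, Report's earliest start moves from 22 to 0.
New critical path: Ingest→Clean→Join→Train = 3+10+9+7 = 29 ⇒ 29 minutes.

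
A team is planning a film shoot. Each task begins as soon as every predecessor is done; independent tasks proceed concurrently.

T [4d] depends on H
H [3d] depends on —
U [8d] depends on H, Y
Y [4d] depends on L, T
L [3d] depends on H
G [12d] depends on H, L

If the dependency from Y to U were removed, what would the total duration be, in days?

18

With the dependency in place, H→T→Y→U = 3+4+4+8 = 19 sets the finish at 19 days.
Without Y→U, U's earliest start moves from 11 to 3.
New critical path: H→L→G = 3+3+12 = 18 ⇒ 18 days.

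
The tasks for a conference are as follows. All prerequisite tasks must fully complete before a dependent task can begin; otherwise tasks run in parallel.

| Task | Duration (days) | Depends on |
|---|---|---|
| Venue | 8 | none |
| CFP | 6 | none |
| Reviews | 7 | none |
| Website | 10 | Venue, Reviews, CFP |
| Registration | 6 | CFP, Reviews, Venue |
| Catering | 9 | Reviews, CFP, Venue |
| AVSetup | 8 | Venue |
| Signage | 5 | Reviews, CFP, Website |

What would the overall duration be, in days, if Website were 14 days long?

As given, the longest chain is Venue→Website→Signage = 8+10+5 = 23, so the finish is 23 days.
Since Website is critical, the +4 change carries straight to that chain (now 27 days).
The critical path is still Venue→Website→Signage; finish is now 27 days.

27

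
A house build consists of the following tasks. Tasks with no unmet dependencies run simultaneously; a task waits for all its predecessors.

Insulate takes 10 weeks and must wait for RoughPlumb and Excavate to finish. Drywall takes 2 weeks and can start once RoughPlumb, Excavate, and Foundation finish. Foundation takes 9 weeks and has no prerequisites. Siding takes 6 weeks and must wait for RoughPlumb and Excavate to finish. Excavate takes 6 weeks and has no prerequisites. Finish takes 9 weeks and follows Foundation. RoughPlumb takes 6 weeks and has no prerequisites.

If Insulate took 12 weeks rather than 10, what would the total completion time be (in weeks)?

As given, the longest chain is Foundation→Finish = 9+9 = 18, so the finish is 18 weeks.
The longest path through Insulate is only 16 weeks, so Insulate has float 2.
New critical path: Excavate→Insulate = 6+12 = 18 ⇒ 18 weeks.

18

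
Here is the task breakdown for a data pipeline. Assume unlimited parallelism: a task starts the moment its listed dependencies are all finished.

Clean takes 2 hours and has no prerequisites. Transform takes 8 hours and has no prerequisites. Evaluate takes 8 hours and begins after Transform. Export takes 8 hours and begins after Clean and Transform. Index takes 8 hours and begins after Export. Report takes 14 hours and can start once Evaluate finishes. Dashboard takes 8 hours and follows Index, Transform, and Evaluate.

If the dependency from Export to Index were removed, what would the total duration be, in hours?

Original critical path: Transform→Export→Index→Dashboard = 8+8+8+8 = 32 ⇒ 32 hours.
Without Export→Index, Index's earliest start moves from 16 to 0.
The longest chain is now Transform→Evaluate→Report = 8+8+14 = 30, so the plan takes 30 hours.

30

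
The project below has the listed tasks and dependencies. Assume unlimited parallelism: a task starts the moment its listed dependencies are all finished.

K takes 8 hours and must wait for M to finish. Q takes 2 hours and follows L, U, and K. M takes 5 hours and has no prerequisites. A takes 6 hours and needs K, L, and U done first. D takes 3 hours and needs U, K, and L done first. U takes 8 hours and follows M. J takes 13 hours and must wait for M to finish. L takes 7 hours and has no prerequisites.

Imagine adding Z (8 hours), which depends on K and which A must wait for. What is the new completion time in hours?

27

Originally the job takes 19 hours.
With Z inserted, A now waits for max(K, L, U, Z).
New critical path: M→K→Z→A = 5+8+8+6 = 27 ⇒ 27 hours.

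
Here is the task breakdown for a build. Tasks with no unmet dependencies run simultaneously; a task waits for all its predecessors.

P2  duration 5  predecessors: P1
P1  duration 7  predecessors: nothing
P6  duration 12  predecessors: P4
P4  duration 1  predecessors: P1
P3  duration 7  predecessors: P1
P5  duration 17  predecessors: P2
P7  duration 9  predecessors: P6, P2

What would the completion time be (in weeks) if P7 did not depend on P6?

With the dependency in place, P1→P2→P5 = 7+5+17 = 29 sets the finish at 29 weeks.
Without P6→P7, P7's earliest start moves from 20 to 12.
New critical path: P1→P2→P5 = 7+5+17 = 29 ⇒ 29 weeks.

29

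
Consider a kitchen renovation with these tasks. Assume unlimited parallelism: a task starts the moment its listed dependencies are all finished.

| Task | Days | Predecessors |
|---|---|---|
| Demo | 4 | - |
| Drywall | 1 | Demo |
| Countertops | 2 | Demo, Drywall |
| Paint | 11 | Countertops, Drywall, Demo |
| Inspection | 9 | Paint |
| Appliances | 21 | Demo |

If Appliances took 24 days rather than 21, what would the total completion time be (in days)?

The binding path is Demo→Drywall→Countertops→Paint→Inspection = 4+1+2+11+9 = 27; finish at 27 days.
The longest path through Appliances is only 25 days, so Appliances has float 2.
The binding chain switches to Demo→Appliances = 4+24 = 28; finish 28 days.

28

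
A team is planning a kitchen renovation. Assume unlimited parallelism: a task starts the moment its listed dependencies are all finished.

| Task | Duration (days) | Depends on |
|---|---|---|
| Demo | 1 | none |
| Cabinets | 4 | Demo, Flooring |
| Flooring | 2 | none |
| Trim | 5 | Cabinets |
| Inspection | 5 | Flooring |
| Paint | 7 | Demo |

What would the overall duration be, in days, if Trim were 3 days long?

Actual critical path: Flooring→Cabinets→Trim = 2+4+5 = 11 ⇒ 11 days.
Trim lies on that path, so at 3 days the path becomes 9 days.
The critical path is still Flooring→Cabinets→Trim; finish is now 9 days.

9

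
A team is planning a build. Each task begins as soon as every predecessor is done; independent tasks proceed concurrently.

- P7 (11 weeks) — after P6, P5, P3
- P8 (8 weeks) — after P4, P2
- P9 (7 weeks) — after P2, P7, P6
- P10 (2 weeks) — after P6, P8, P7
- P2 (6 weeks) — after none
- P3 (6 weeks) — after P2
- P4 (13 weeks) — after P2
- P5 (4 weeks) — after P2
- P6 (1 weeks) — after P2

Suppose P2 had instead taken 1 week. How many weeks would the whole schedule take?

The binding path is P2→P3→P7→P9 = 6+6+11+7 = 30; finish at 30 weeks.
Since P2 is critical, the -5 change carries straight to that chain (now 25 weeks).
No other chain overtakes it, so the finish is 25 weeks.

25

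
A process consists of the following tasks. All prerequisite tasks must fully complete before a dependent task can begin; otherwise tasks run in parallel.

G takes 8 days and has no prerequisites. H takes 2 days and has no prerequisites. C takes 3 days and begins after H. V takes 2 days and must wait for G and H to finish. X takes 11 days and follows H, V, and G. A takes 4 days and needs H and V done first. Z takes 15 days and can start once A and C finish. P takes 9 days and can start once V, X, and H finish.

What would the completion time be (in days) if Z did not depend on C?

30

Before: longest chain G→V→X→P = 8+2+11+9 = 30, finish 30.
Dropping C→Z doesn't change Z's earliest start (14); another predecessor still binds.
New critical path: G→V→X→P = 8+2+11+9 = 30 ⇒ 30 days.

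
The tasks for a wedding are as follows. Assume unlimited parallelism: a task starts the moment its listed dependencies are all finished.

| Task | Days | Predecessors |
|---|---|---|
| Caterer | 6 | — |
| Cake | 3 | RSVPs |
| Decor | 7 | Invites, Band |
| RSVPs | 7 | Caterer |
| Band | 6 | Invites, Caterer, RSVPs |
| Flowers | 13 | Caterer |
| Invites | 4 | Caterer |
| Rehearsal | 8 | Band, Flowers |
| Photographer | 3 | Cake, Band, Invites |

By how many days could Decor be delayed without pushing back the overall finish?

1

Critical path: Caterer→RSVPs→Band→Rehearsal = 6+7+6+8 = 27, so the finish is 27 days.
The longest chain containing Decor totals 26 days.
Float = 27 − 26 = 1.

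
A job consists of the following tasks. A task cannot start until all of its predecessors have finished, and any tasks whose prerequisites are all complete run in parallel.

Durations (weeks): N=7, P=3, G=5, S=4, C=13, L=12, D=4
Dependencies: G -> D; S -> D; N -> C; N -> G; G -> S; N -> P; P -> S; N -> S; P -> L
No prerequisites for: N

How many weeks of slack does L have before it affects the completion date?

0

Critical path: N→P→L = 7+3+12 = 22, so the finish is 22 weeks.
The longest chain containing L totals 22 weeks.
So L can slip 22 − 22 = 0 weeks.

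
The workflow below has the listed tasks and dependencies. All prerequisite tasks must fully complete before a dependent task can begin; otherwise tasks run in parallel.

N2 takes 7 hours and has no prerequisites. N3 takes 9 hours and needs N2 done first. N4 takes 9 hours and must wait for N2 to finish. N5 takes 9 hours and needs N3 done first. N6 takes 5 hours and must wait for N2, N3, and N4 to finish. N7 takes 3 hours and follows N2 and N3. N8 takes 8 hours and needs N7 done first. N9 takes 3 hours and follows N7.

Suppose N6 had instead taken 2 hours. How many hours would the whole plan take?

Critical path before the change: N2→N3→N7→N8 = 7+9+3+8 = 27 giving 27 hours.
N6 is off the critical path — its longest chain is 21 hours, giving 6 of slack.
The critical path is still N2→N3→N7→N8; finish is now 27 hours.

27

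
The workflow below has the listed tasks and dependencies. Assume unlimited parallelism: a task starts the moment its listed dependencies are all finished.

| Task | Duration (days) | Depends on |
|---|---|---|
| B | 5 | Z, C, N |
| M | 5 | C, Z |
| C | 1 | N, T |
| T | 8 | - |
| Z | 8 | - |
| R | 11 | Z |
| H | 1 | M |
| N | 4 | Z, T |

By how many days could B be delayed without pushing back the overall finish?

1

Critical path: Z→N→C→M→H = 8+4+1+5+1 = 19, so the finish is 19 days.
B finishes as early as 18 and must finish by 19.
Float = 19 − 18 = 1.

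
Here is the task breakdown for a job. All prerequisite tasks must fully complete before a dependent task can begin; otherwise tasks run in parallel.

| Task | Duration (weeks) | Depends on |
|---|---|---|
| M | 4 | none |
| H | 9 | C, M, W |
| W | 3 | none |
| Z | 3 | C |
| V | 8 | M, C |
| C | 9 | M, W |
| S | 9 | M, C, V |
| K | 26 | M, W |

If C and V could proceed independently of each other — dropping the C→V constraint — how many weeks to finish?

Before: longest chain M→C→V→S = 4+9+8+9 = 30, finish 30.
Without C→V, V's earliest start moves from 13 to 4.
After: M→K = 4+26 = 30 → 30 weeks.

30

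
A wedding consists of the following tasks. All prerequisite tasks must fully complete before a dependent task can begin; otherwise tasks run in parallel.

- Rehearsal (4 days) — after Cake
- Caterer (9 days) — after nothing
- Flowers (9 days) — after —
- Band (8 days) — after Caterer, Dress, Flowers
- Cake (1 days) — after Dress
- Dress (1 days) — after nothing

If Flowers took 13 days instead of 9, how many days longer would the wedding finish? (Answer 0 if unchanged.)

4

Baseline: Flowers→Band = 9+8 = 17 → 17 days.
Flowers lies on that path, so at 13 days the path becomes 21 days.
No other chain overtakes it, so the finish is 21 days.
Change in finish: 21 − 17 = +4 days.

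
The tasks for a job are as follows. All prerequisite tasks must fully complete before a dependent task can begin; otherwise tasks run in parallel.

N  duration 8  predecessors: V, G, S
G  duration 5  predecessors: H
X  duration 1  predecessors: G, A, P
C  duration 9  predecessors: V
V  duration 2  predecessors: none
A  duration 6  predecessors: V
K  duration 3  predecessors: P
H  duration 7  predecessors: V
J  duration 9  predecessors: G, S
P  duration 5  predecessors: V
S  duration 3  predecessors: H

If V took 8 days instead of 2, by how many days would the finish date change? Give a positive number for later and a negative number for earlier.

6

The binding path is V→H→G→J = 2+7+5+9 = 23; finish at 23 days.
V lies on that path, so at 8 days the path becomes 29 days.
The critical path is still V→H→G→J; finish is now 29 days.
Change in finish: 29 − 23 = +6 days.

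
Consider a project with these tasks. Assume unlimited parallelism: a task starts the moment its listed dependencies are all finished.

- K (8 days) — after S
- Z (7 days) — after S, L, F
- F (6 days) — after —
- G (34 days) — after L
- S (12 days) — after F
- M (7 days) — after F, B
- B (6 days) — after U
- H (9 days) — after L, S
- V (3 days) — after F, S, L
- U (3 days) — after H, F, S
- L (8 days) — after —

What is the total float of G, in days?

Critical path: F→S→H→U→B→M = 6+12+9+3+6+7 = 43, so the finish is 43 days.
G finishes as early as 42 and must finish by 43.
Slack of G = 9 − 8 = 1 day.

1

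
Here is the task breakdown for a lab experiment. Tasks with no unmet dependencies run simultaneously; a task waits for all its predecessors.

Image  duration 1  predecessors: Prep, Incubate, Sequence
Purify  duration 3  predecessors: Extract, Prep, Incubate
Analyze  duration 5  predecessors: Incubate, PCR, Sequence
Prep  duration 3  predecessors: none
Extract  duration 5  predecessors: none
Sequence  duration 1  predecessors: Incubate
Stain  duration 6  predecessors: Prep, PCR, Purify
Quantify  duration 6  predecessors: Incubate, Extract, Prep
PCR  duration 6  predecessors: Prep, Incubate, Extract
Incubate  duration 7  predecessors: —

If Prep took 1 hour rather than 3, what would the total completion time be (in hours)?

19

Actual critical path: Incubate→PCR→Stain = 7+6+6 = 19 ⇒ 19 hours.
Prep has 4 hours of float (longest path through it is 15).
That remains the longest chain; total 19 hours.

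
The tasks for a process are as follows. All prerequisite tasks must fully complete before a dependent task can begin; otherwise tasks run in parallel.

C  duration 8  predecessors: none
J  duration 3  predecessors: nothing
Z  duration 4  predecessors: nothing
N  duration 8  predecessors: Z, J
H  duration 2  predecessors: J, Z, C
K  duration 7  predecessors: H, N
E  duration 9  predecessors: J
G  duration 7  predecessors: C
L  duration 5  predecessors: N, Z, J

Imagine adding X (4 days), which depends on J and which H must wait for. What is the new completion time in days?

Originally the schedule takes 19 days.
With X inserted, H now waits for max(J, Z, C, X).
New critical path: Z→N→K = 4+8+7 = 19 ⇒ 19 days.

19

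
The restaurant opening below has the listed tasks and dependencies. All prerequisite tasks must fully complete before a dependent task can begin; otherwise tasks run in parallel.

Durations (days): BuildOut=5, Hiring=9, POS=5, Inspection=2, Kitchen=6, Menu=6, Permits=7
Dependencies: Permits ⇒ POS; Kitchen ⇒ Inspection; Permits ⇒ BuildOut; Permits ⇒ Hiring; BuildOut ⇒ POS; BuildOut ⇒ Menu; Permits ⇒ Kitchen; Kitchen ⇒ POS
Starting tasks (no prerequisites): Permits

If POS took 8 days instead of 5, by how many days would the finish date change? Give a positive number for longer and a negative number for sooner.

Actual critical path: Permits→Kitchen→POS = 7+6+5 = 18 ⇒ 18 days.
POS is on the critical path; changing it to 8 makes that path 21 days.
No other chain overtakes it, so the finish is 21 days.
Change in finish: 21 − 18 = +3 days.

3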